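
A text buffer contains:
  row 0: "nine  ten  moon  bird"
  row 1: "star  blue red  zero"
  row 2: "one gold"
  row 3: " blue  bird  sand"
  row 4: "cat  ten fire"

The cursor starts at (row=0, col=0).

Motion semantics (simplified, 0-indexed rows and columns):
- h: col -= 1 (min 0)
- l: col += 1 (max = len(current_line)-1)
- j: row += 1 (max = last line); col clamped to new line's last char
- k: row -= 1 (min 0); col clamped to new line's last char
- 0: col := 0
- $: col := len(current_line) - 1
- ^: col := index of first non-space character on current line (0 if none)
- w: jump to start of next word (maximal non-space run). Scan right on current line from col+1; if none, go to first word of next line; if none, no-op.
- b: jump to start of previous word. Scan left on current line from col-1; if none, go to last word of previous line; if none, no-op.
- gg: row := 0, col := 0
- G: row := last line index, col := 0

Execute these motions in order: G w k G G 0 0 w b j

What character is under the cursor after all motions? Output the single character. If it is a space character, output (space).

Answer: c

Derivation:
After 1 (G): row=4 col=0 char='c'
After 2 (w): row=4 col=5 char='t'
After 3 (k): row=3 col=5 char='_'
After 4 (G): row=4 col=0 char='c'
After 5 (G): row=4 col=0 char='c'
After 6 (0): row=4 col=0 char='c'
After 7 (0): row=4 col=0 char='c'
After 8 (w): row=4 col=5 char='t'
After 9 (b): row=4 col=0 char='c'
After 10 (j): row=4 col=0 char='c'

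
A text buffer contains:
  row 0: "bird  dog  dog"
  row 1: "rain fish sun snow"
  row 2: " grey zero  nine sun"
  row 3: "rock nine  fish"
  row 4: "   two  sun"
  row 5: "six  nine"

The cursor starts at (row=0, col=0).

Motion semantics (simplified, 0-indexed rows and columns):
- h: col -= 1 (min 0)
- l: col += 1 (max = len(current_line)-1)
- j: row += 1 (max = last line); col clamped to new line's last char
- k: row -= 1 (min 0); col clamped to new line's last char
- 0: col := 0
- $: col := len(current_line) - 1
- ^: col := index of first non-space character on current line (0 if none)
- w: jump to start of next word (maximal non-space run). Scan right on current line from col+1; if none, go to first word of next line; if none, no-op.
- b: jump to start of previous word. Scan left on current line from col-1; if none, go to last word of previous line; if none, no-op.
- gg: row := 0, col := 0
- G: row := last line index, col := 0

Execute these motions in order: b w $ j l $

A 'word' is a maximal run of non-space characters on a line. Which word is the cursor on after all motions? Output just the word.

Answer: snow

Derivation:
After 1 (b): row=0 col=0 char='b'
After 2 (w): row=0 col=6 char='d'
After 3 ($): row=0 col=13 char='g'
After 4 (j): row=1 col=13 char='_'
After 5 (l): row=1 col=14 char='s'
After 6 ($): row=1 col=17 char='w'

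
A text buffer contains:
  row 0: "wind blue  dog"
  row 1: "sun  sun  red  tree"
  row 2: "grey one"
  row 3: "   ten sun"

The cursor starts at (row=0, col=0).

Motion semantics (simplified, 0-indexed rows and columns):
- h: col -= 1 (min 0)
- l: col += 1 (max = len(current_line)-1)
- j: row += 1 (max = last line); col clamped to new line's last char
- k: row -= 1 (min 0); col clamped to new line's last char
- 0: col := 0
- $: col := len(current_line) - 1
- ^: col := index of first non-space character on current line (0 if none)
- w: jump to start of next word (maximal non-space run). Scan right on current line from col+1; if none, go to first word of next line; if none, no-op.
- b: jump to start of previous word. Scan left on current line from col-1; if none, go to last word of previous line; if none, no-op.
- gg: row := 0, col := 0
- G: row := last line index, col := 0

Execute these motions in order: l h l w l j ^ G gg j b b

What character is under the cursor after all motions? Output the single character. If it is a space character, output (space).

Answer: b

Derivation:
After 1 (l): row=0 col=1 char='i'
After 2 (h): row=0 col=0 char='w'
After 3 (l): row=0 col=1 char='i'
After 4 (w): row=0 col=5 char='b'
After 5 (l): row=0 col=6 char='l'
After 6 (j): row=1 col=6 char='u'
After 7 (^): row=1 col=0 char='s'
After 8 (G): row=3 col=0 char='_'
After 9 (gg): row=0 col=0 char='w'
After 10 (j): row=1 col=0 char='s'
After 11 (b): row=0 col=11 char='d'
After 12 (b): row=0 col=5 char='b'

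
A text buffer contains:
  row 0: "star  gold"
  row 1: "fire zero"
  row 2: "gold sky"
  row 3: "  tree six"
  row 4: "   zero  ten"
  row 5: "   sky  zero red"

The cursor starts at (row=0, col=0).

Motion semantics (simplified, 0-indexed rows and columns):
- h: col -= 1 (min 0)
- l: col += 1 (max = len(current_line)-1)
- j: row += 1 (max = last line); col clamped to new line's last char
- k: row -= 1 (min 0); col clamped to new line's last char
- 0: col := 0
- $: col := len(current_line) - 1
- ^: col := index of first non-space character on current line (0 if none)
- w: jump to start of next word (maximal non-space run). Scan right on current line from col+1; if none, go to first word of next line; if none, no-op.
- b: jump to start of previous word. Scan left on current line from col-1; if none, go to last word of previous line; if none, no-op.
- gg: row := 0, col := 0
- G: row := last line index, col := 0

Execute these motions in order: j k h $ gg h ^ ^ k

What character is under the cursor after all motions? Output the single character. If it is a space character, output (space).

Answer: s

Derivation:
After 1 (j): row=1 col=0 char='f'
After 2 (k): row=0 col=0 char='s'
After 3 (h): row=0 col=0 char='s'
After 4 ($): row=0 col=9 char='d'
After 5 (gg): row=0 col=0 char='s'
After 6 (h): row=0 col=0 char='s'
After 7 (^): row=0 col=0 char='s'
After 8 (^): row=0 col=0 char='s'
After 9 (k): row=0 col=0 char='s'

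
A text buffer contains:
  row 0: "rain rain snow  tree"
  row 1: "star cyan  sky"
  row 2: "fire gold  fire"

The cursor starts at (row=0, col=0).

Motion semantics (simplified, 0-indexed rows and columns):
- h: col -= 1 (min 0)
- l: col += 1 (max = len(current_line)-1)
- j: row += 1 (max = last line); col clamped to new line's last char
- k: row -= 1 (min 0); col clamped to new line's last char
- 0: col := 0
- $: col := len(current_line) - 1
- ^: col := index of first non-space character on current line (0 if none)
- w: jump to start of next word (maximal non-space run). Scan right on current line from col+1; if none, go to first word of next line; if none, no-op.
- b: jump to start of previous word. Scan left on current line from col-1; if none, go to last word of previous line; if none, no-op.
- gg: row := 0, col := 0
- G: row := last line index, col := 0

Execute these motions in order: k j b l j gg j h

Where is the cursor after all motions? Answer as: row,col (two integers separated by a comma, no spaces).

After 1 (k): row=0 col=0 char='r'
After 2 (j): row=1 col=0 char='s'
After 3 (b): row=0 col=16 char='t'
After 4 (l): row=0 col=17 char='r'
After 5 (j): row=1 col=13 char='y'
After 6 (gg): row=0 col=0 char='r'
After 7 (j): row=1 col=0 char='s'
After 8 (h): row=1 col=0 char='s'

Answer: 1,0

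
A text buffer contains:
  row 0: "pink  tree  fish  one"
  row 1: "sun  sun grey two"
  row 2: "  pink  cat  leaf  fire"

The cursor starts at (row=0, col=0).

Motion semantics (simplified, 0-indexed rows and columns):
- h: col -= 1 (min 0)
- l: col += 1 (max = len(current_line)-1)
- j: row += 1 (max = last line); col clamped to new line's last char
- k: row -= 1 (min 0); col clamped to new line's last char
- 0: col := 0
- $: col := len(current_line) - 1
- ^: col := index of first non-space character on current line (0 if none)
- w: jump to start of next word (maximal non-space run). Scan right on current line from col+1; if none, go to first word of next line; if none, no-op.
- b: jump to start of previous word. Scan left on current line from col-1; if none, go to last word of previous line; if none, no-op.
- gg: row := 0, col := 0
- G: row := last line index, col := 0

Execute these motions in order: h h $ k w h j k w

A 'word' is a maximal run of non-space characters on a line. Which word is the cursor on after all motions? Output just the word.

After 1 (h): row=0 col=0 char='p'
After 2 (h): row=0 col=0 char='p'
After 3 ($): row=0 col=20 char='e'
After 4 (k): row=0 col=20 char='e'
After 5 (w): row=1 col=0 char='s'
After 6 (h): row=1 col=0 char='s'
After 7 (j): row=2 col=0 char='_'
After 8 (k): row=1 col=0 char='s'
After 9 (w): row=1 col=5 char='s'

Answer: sun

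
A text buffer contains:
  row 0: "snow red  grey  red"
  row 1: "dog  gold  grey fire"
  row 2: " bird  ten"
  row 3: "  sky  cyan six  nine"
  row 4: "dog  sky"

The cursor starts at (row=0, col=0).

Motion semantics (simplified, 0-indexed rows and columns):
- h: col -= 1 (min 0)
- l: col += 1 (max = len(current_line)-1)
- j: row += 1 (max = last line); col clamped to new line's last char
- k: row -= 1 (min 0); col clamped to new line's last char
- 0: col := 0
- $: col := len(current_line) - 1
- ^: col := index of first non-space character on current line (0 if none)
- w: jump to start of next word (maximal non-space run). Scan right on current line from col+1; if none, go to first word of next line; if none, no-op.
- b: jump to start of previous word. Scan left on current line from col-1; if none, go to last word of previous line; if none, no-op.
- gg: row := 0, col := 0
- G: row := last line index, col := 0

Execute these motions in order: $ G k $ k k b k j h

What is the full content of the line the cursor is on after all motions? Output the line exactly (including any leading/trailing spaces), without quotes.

After 1 ($): row=0 col=18 char='d'
After 2 (G): row=4 col=0 char='d'
After 3 (k): row=3 col=0 char='_'
After 4 ($): row=3 col=20 char='e'
After 5 (k): row=2 col=9 char='n'
After 6 (k): row=1 col=9 char='_'
After 7 (b): row=1 col=5 char='g'
After 8 (k): row=0 col=5 char='r'
After 9 (j): row=1 col=5 char='g'
After 10 (h): row=1 col=4 char='_'

Answer: dog  gold  grey fire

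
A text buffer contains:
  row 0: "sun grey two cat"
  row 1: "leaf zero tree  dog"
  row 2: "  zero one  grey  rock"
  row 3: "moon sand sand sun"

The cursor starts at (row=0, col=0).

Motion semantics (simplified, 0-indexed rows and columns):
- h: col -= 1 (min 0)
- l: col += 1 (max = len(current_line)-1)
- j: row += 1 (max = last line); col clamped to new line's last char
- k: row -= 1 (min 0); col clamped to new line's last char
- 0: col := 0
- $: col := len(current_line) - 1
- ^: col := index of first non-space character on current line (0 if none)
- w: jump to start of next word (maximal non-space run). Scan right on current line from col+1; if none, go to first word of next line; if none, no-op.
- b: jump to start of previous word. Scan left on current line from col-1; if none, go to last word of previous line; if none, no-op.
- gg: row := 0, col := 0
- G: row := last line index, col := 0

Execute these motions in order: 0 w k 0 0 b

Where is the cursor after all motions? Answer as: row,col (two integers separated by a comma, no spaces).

After 1 (0): row=0 col=0 char='s'
After 2 (w): row=0 col=4 char='g'
After 3 (k): row=0 col=4 char='g'
After 4 (0): row=0 col=0 char='s'
After 5 (0): row=0 col=0 char='s'
After 6 (b): row=0 col=0 char='s'

Answer: 0,0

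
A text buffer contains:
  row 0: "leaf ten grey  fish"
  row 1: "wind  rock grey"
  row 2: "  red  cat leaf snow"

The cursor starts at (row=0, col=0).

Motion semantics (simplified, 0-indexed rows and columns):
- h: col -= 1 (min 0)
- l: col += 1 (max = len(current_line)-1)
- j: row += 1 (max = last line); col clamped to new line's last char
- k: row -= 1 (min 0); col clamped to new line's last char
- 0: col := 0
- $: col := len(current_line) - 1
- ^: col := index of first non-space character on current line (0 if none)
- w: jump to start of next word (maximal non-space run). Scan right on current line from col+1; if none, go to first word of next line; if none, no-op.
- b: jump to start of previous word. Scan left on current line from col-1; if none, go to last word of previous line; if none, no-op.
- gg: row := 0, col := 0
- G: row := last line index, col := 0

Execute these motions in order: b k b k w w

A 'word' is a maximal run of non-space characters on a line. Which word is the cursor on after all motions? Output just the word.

Answer: grey

Derivation:
After 1 (b): row=0 col=0 char='l'
After 2 (k): row=0 col=0 char='l'
After 3 (b): row=0 col=0 char='l'
After 4 (k): row=0 col=0 char='l'
After 5 (w): row=0 col=5 char='t'
After 6 (w): row=0 col=9 char='g'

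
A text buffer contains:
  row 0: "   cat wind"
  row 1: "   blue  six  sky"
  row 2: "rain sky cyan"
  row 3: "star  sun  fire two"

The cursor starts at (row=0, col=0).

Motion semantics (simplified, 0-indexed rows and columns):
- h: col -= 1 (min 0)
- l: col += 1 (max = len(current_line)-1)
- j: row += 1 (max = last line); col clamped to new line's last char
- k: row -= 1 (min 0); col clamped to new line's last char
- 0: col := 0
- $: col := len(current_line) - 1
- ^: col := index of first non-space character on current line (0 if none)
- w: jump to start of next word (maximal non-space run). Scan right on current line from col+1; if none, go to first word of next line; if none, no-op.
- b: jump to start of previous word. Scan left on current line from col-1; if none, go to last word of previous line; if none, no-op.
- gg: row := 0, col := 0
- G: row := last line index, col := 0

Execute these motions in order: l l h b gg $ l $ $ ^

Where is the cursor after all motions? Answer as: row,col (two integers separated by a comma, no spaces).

Answer: 0,3

Derivation:
After 1 (l): row=0 col=1 char='_'
After 2 (l): row=0 col=2 char='_'
After 3 (h): row=0 col=1 char='_'
After 4 (b): row=0 col=1 char='_'
After 5 (gg): row=0 col=0 char='_'
After 6 ($): row=0 col=10 char='d'
After 7 (l): row=0 col=10 char='d'
After 8 ($): row=0 col=10 char='d'
After 9 ($): row=0 col=10 char='d'
After 10 (^): row=0 col=3 char='c'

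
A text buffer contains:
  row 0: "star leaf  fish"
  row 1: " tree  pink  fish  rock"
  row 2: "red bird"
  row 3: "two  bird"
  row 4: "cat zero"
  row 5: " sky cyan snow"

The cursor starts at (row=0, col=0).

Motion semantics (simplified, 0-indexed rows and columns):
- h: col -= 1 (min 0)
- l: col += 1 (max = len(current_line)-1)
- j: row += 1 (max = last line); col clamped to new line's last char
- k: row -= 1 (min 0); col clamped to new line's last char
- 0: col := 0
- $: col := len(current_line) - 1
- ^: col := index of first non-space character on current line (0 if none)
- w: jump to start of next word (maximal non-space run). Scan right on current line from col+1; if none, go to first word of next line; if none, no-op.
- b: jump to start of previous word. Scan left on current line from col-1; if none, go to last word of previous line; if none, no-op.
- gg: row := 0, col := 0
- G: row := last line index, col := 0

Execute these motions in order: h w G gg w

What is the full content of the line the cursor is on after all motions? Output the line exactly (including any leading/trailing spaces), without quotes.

Answer: star leaf  fish

Derivation:
After 1 (h): row=0 col=0 char='s'
After 2 (w): row=0 col=5 char='l'
After 3 (G): row=5 col=0 char='_'
After 4 (gg): row=0 col=0 char='s'
After 5 (w): row=0 col=5 char='l'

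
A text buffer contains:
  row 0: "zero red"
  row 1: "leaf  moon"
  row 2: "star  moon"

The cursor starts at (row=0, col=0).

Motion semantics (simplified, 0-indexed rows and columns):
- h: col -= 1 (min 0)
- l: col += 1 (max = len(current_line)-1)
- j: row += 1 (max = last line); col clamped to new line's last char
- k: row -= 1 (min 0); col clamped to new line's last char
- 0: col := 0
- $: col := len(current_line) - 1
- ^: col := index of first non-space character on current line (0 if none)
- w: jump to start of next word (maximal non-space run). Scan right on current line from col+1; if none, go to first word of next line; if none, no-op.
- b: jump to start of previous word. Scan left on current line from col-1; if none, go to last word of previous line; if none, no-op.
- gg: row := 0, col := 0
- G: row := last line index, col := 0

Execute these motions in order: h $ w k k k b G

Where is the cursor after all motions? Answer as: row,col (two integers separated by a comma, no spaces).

Answer: 2,0

Derivation:
After 1 (h): row=0 col=0 char='z'
After 2 ($): row=0 col=7 char='d'
After 3 (w): row=1 col=0 char='l'
After 4 (k): row=0 col=0 char='z'
After 5 (k): row=0 col=0 char='z'
After 6 (k): row=0 col=0 char='z'
After 7 (b): row=0 col=0 char='z'
After 8 (G): row=2 col=0 char='s'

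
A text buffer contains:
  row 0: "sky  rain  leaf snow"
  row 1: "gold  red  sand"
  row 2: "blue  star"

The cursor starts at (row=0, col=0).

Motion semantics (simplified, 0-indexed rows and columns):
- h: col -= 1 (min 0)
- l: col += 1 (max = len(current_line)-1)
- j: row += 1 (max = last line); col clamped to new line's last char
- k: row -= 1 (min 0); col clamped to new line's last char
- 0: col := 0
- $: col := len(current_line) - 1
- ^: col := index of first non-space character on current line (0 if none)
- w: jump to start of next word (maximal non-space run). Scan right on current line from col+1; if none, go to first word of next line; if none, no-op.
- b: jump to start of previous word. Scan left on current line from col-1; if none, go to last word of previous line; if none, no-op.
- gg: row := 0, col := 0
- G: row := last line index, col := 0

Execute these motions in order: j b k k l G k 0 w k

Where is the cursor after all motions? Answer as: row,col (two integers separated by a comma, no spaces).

Answer: 0,6

Derivation:
After 1 (j): row=1 col=0 char='g'
After 2 (b): row=0 col=16 char='s'
After 3 (k): row=0 col=16 char='s'
After 4 (k): row=0 col=16 char='s'
After 5 (l): row=0 col=17 char='n'
After 6 (G): row=2 col=0 char='b'
After 7 (k): row=1 col=0 char='g'
After 8 (0): row=1 col=0 char='g'
After 9 (w): row=1 col=6 char='r'
After 10 (k): row=0 col=6 char='a'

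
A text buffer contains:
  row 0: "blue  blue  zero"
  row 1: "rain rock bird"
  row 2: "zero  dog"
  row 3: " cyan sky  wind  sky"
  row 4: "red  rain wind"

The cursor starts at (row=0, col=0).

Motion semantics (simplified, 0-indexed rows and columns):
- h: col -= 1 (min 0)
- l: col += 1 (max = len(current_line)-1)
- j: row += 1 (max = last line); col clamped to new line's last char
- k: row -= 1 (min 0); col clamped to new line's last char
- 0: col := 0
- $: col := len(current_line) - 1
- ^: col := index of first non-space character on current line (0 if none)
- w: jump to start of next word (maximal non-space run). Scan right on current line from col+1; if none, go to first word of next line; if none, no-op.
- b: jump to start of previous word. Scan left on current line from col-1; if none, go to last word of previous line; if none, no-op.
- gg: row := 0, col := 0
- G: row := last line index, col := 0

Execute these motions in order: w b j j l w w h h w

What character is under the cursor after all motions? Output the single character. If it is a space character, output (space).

After 1 (w): row=0 col=6 char='b'
After 2 (b): row=0 col=0 char='b'
After 3 (j): row=1 col=0 char='r'
After 4 (j): row=2 col=0 char='z'
After 5 (l): row=2 col=1 char='e'
After 6 (w): row=2 col=6 char='d'
After 7 (w): row=3 col=1 char='c'
After 8 (h): row=3 col=0 char='_'
After 9 (h): row=3 col=0 char='_'
After 10 (w): row=3 col=1 char='c'

Answer: c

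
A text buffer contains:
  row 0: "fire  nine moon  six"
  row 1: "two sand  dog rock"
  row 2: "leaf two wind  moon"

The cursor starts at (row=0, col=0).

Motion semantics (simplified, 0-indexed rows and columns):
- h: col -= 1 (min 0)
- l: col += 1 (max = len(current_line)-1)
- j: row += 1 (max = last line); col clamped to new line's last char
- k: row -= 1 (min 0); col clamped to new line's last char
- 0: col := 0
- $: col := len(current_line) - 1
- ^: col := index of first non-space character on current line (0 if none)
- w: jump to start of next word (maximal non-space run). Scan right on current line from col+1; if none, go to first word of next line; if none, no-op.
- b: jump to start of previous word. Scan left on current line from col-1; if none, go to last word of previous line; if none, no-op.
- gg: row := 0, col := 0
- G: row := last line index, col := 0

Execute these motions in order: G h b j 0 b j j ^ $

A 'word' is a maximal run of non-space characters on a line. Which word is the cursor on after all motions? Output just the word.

Answer: moon

Derivation:
After 1 (G): row=2 col=0 char='l'
After 2 (h): row=2 col=0 char='l'
After 3 (b): row=1 col=14 char='r'
After 4 (j): row=2 col=14 char='_'
After 5 (0): row=2 col=0 char='l'
After 6 (b): row=1 col=14 char='r'
After 7 (j): row=2 col=14 char='_'
After 8 (j): row=2 col=14 char='_'
After 9 (^): row=2 col=0 char='l'
After 10 ($): row=2 col=18 char='n'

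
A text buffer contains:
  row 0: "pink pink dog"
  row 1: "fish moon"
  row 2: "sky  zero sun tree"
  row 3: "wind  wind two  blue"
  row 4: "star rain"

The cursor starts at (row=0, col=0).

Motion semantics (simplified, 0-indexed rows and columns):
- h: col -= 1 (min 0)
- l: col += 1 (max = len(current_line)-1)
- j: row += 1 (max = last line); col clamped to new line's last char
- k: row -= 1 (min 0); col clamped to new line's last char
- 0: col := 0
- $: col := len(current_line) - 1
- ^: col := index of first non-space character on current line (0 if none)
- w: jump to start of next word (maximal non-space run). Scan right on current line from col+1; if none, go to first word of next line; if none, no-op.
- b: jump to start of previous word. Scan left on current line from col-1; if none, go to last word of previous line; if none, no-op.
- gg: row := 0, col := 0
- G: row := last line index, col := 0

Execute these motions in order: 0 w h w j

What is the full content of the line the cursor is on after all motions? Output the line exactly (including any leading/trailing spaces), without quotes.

Answer: fish moon

Derivation:
After 1 (0): row=0 col=0 char='p'
After 2 (w): row=0 col=5 char='p'
After 3 (h): row=0 col=4 char='_'
After 4 (w): row=0 col=5 char='p'
After 5 (j): row=1 col=5 char='m'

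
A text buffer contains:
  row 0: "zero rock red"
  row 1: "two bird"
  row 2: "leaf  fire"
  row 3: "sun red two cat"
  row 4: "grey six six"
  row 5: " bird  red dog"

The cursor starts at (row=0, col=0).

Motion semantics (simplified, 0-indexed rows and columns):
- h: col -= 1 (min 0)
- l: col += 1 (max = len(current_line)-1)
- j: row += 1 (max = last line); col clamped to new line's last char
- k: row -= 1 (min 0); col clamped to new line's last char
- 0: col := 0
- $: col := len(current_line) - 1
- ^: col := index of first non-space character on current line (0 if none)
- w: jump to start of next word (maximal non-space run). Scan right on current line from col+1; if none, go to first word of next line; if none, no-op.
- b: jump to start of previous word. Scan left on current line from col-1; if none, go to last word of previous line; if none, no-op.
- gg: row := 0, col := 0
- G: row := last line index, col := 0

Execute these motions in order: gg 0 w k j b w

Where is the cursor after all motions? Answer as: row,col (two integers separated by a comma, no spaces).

Answer: 2,0

Derivation:
After 1 (gg): row=0 col=0 char='z'
After 2 (0): row=0 col=0 char='z'
After 3 (w): row=0 col=5 char='r'
After 4 (k): row=0 col=5 char='r'
After 5 (j): row=1 col=5 char='i'
After 6 (b): row=1 col=4 char='b'
After 7 (w): row=2 col=0 char='l'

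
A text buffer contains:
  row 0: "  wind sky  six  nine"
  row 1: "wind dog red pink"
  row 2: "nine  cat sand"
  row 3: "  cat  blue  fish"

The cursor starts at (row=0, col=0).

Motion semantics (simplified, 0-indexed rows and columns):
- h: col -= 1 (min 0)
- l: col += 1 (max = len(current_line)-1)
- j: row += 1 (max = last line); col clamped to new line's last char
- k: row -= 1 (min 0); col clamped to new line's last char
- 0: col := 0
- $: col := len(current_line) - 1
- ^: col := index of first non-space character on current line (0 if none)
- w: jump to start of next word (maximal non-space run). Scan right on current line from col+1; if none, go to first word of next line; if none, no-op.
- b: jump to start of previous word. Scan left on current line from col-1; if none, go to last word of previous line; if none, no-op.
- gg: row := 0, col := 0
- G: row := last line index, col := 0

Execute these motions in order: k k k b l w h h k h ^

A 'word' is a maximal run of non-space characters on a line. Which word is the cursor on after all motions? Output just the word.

After 1 (k): row=0 col=0 char='_'
After 2 (k): row=0 col=0 char='_'
After 3 (k): row=0 col=0 char='_'
After 4 (b): row=0 col=0 char='_'
After 5 (l): row=0 col=1 char='_'
After 6 (w): row=0 col=2 char='w'
After 7 (h): row=0 col=1 char='_'
After 8 (h): row=0 col=0 char='_'
After 9 (k): row=0 col=0 char='_'
After 10 (h): row=0 col=0 char='_'
After 11 (^): row=0 col=2 char='w'

Answer: wind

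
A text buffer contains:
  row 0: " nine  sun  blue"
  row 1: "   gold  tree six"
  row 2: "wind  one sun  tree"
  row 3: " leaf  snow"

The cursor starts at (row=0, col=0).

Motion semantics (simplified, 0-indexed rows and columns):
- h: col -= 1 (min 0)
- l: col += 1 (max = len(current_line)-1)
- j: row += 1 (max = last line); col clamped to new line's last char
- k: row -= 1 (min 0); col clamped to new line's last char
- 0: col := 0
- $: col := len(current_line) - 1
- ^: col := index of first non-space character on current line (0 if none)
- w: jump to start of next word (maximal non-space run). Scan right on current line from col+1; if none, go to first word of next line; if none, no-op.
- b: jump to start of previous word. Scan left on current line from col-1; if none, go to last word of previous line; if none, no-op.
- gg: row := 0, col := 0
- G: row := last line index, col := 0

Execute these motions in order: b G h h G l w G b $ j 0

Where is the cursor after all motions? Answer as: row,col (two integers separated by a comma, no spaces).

Answer: 3,0

Derivation:
After 1 (b): row=0 col=0 char='_'
After 2 (G): row=3 col=0 char='_'
After 3 (h): row=3 col=0 char='_'
After 4 (h): row=3 col=0 char='_'
After 5 (G): row=3 col=0 char='_'
After 6 (l): row=3 col=1 char='l'
After 7 (w): row=3 col=7 char='s'
After 8 (G): row=3 col=0 char='_'
After 9 (b): row=2 col=15 char='t'
After 10 ($): row=2 col=18 char='e'
After 11 (j): row=3 col=10 char='w'
After 12 (0): row=3 col=0 char='_'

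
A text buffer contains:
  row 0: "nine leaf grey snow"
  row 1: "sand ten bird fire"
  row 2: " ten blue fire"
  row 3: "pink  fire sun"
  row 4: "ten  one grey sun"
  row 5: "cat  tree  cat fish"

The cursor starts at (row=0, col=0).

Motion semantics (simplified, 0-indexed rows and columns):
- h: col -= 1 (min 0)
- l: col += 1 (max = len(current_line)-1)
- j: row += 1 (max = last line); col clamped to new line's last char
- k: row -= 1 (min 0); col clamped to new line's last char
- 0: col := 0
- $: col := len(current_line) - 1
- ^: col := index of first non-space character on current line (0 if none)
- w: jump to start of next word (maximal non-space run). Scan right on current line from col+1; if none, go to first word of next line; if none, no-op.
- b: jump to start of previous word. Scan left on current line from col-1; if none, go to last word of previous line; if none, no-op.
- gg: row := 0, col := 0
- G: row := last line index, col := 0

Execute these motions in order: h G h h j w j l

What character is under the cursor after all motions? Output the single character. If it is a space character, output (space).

After 1 (h): row=0 col=0 char='n'
After 2 (G): row=5 col=0 char='c'
After 3 (h): row=5 col=0 char='c'
After 4 (h): row=5 col=0 char='c'
After 5 (j): row=5 col=0 char='c'
After 6 (w): row=5 col=5 char='t'
After 7 (j): row=5 col=5 char='t'
After 8 (l): row=5 col=6 char='r'

Answer: r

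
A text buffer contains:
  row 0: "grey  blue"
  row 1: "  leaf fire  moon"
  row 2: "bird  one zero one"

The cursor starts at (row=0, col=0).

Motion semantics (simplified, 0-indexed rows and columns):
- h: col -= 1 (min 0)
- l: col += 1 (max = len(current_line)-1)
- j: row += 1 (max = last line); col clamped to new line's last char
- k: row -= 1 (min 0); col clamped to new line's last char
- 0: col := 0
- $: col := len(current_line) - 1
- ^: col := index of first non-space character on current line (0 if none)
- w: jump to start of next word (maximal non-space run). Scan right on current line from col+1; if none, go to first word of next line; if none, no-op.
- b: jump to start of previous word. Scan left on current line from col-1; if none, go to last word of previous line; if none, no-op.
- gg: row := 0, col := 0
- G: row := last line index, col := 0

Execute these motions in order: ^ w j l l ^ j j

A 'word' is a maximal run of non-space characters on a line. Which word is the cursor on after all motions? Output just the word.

Answer: bird

Derivation:
After 1 (^): row=0 col=0 char='g'
After 2 (w): row=0 col=6 char='b'
After 3 (j): row=1 col=6 char='_'
After 4 (l): row=1 col=7 char='f'
After 5 (l): row=1 col=8 char='i'
After 6 (^): row=1 col=2 char='l'
After 7 (j): row=2 col=2 char='r'
After 8 (j): row=2 col=2 char='r'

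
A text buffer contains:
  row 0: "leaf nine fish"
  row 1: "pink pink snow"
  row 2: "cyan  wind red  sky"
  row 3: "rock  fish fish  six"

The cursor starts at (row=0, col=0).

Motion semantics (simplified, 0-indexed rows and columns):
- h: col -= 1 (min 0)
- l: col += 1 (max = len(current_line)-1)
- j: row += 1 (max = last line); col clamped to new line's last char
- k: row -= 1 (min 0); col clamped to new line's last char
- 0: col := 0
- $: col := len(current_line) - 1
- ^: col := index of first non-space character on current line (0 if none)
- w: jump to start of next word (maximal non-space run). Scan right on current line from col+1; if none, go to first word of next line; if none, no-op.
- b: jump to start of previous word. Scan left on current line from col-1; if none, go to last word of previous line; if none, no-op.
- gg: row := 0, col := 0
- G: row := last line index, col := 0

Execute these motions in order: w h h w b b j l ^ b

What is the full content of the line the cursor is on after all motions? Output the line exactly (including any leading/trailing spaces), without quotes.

Answer: leaf nine fish

Derivation:
After 1 (w): row=0 col=5 char='n'
After 2 (h): row=0 col=4 char='_'
After 3 (h): row=0 col=3 char='f'
After 4 (w): row=0 col=5 char='n'
After 5 (b): row=0 col=0 char='l'
After 6 (b): row=0 col=0 char='l'
After 7 (j): row=1 col=0 char='p'
After 8 (l): row=1 col=1 char='i'
After 9 (^): row=1 col=0 char='p'
After 10 (b): row=0 col=10 char='f'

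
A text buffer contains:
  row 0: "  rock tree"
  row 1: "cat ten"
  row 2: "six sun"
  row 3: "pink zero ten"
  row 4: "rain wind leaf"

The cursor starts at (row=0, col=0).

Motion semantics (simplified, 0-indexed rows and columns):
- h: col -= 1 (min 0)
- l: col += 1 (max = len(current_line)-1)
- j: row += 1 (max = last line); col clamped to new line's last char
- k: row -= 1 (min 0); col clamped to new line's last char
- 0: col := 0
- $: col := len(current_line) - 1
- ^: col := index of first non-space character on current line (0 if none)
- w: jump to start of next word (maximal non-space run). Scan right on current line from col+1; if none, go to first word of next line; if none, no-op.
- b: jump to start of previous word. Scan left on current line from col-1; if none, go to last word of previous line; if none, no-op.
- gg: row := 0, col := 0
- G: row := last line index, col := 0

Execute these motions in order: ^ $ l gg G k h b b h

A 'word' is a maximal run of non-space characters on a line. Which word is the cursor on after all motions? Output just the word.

After 1 (^): row=0 col=2 char='r'
After 2 ($): row=0 col=10 char='e'
After 3 (l): row=0 col=10 char='e'
After 4 (gg): row=0 col=0 char='_'
After 5 (G): row=4 col=0 char='r'
After 6 (k): row=3 col=0 char='p'
After 7 (h): row=3 col=0 char='p'
After 8 (b): row=2 col=4 char='s'
After 9 (b): row=2 col=0 char='s'
After 10 (h): row=2 col=0 char='s'

Answer: six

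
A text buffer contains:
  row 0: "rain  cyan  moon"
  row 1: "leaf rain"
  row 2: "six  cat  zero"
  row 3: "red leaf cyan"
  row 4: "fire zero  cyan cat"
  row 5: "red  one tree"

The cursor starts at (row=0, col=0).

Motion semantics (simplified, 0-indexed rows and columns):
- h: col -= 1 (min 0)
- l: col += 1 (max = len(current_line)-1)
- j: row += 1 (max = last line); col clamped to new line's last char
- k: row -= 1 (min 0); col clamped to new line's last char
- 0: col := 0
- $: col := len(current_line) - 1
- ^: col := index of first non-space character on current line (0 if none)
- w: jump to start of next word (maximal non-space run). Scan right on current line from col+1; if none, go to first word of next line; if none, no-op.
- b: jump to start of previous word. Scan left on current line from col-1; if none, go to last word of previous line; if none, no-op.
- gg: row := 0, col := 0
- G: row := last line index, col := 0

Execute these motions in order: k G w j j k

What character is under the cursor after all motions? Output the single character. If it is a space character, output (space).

Answer: z

Derivation:
After 1 (k): row=0 col=0 char='r'
After 2 (G): row=5 col=0 char='r'
After 3 (w): row=5 col=5 char='o'
After 4 (j): row=5 col=5 char='o'
After 5 (j): row=5 col=5 char='o'
After 6 (k): row=4 col=5 char='z'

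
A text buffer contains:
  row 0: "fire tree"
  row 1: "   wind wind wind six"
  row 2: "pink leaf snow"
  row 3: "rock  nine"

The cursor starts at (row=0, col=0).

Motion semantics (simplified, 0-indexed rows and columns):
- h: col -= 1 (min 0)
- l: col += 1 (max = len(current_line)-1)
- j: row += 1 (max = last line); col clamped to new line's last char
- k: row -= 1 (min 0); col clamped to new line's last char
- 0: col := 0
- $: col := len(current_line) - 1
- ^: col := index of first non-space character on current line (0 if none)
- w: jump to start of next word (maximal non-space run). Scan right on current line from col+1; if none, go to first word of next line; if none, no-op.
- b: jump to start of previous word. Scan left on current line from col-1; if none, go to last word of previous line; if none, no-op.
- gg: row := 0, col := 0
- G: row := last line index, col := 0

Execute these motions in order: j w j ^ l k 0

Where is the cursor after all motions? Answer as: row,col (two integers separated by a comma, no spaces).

Answer: 1,0

Derivation:
After 1 (j): row=1 col=0 char='_'
After 2 (w): row=1 col=3 char='w'
After 3 (j): row=2 col=3 char='k'
After 4 (^): row=2 col=0 char='p'
After 5 (l): row=2 col=1 char='i'
After 6 (k): row=1 col=1 char='_'
After 7 (0): row=1 col=0 char='_'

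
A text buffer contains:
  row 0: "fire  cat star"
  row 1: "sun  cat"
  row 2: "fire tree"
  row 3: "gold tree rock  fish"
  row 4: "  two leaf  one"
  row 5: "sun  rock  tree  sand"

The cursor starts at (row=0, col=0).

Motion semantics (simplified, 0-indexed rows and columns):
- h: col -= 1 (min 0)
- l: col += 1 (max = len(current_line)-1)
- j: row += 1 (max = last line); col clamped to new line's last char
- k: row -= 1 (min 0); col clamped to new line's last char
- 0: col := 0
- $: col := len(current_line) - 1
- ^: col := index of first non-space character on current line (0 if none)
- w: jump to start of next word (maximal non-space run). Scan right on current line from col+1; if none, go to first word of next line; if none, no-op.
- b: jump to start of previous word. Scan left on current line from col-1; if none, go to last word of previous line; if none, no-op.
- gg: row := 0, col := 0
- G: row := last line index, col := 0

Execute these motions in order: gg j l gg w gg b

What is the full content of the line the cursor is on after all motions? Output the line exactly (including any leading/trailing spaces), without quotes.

After 1 (gg): row=0 col=0 char='f'
After 2 (j): row=1 col=0 char='s'
After 3 (l): row=1 col=1 char='u'
After 4 (gg): row=0 col=0 char='f'
After 5 (w): row=0 col=6 char='c'
After 6 (gg): row=0 col=0 char='f'
After 7 (b): row=0 col=0 char='f'

Answer: fire  cat star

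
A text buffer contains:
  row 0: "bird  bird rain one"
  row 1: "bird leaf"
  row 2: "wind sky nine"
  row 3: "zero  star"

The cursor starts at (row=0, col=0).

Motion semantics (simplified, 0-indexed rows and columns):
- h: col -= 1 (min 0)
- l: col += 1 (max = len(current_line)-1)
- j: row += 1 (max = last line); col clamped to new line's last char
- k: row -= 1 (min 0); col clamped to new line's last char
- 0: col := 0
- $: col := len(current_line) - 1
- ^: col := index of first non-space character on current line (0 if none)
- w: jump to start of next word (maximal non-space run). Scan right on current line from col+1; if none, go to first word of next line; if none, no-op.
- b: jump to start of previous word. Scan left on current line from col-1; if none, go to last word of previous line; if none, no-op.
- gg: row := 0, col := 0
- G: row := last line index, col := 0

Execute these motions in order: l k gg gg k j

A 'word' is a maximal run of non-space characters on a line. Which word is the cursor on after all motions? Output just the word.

After 1 (l): row=0 col=1 char='i'
After 2 (k): row=0 col=1 char='i'
After 3 (gg): row=0 col=0 char='b'
After 4 (gg): row=0 col=0 char='b'
After 5 (k): row=0 col=0 char='b'
After 6 (j): row=1 col=0 char='b'

Answer: bird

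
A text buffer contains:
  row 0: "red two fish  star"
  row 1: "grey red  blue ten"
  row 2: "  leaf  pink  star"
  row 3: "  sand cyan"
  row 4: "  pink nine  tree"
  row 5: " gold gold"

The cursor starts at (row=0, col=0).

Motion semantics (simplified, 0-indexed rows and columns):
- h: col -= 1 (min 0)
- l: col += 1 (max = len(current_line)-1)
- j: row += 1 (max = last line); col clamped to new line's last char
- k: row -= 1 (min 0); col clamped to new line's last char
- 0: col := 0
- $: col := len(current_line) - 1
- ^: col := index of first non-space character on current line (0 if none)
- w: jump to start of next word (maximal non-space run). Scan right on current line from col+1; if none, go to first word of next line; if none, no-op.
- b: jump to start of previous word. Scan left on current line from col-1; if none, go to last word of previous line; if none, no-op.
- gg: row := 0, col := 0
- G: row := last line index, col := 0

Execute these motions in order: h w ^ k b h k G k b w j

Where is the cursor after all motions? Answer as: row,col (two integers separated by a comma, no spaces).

After 1 (h): row=0 col=0 char='r'
After 2 (w): row=0 col=4 char='t'
After 3 (^): row=0 col=0 char='r'
After 4 (k): row=0 col=0 char='r'
After 5 (b): row=0 col=0 char='r'
After 6 (h): row=0 col=0 char='r'
After 7 (k): row=0 col=0 char='r'
After 8 (G): row=5 col=0 char='_'
After 9 (k): row=4 col=0 char='_'
After 10 (b): row=3 col=7 char='c'
After 11 (w): row=4 col=2 char='p'
After 12 (j): row=5 col=2 char='o'

Answer: 5,2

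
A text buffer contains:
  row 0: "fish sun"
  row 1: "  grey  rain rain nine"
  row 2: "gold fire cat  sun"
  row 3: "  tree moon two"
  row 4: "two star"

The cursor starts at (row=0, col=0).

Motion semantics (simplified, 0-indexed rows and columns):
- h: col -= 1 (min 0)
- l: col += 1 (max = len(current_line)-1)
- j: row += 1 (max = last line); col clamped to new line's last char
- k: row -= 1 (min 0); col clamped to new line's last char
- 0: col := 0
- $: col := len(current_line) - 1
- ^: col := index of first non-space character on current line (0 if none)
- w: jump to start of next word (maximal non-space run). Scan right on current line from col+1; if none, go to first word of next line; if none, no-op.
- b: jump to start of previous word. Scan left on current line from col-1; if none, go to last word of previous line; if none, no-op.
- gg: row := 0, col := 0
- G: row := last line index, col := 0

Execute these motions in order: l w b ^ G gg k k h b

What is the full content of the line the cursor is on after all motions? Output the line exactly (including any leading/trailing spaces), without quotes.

Answer: fish sun

Derivation:
After 1 (l): row=0 col=1 char='i'
After 2 (w): row=0 col=5 char='s'
After 3 (b): row=0 col=0 char='f'
After 4 (^): row=0 col=0 char='f'
After 5 (G): row=4 col=0 char='t'
After 6 (gg): row=0 col=0 char='f'
After 7 (k): row=0 col=0 char='f'
After 8 (k): row=0 col=0 char='f'
After 9 (h): row=0 col=0 char='f'
After 10 (b): row=0 col=0 char='f'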